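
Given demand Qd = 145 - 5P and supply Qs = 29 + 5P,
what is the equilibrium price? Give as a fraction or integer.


At equilibrium, Qd = Qs.
145 - 5P = 29 + 5P
145 - 29 = 5P + 5P
116 = 10P
P* = 116/10 = 58/5

58/5


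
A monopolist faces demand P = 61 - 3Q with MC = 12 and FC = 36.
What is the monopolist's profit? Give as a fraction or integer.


MR = MC: 61 - 6Q = 12
Q* = 49/6
P* = 61 - 3*49/6 = 73/2
Profit = (P* - MC)*Q* - FC
= (73/2 - 12)*49/6 - 36
= 49/2*49/6 - 36
= 2401/12 - 36 = 1969/12

1969/12


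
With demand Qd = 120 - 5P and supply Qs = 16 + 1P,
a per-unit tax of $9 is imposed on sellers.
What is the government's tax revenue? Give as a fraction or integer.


With tax on sellers, new supply: Qs' = 16 + 1(P - 9)
= 7 + 1P
New equilibrium quantity:
Q_new = 155/6
Tax revenue = tax * Q_new = 9 * 155/6 = 465/2

465/2


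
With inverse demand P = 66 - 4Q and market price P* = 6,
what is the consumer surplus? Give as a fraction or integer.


Maximum willingness to pay (at Q=0): P_max = 66
Quantity demanded at P* = 6:
Q* = (66 - 6)/4 = 15
CS = (1/2) * Q* * (P_max - P*)
CS = (1/2) * 15 * (66 - 6)
CS = (1/2) * 15 * 60 = 450

450


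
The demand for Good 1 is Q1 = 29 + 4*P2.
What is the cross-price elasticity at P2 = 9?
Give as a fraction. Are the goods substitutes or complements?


dQ1/dP2 = 4
At P2 = 9: Q1 = 29 + 4*9 = 65
Exy = (dQ1/dP2)(P2/Q1) = 4 * 9 / 65 = 36/65
Since Exy > 0, the goods are substitutes.

36/65 (substitutes)


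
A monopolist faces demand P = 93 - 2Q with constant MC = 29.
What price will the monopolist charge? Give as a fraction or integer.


MR = 93 - 4Q
Set MR = MC: 93 - 4Q = 29
Q* = 16
Substitute into demand:
P* = 93 - 2*16 = 61

61


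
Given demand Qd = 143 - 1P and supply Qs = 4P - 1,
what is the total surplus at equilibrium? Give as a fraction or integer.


Find equilibrium: 143 - 1P = 4P - 1
143 + 1 = 5P
P* = 144/5 = 144/5
Q* = 4*144/5 - 1 = 571/5
Inverse demand: P = 143 - Q/1, so P_max = 143
Inverse supply: P = 1/4 + Q/4, so P_min = 1/4
CS = (1/2) * 571/5 * (143 - 144/5) = 326041/50
PS = (1/2) * 571/5 * (144/5 - 1/4) = 326041/200
TS = CS + PS = 326041/50 + 326041/200 = 326041/40

326041/40


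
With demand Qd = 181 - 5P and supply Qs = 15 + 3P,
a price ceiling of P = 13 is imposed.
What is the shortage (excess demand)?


At P = 13:
Qd = 181 - 5*13 = 116
Qs = 15 + 3*13 = 54
Shortage = Qd - Qs = 116 - 54 = 62

62


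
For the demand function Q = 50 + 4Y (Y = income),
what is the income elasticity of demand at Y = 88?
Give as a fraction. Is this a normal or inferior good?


dQ/dY = 4
At Y = 88: Q = 50 + 4*88 = 402
Ey = (dQ/dY)(Y/Q) = 4 * 88 / 402 = 176/201
Since Ey > 0, this is a normal good.

176/201 (normal good)


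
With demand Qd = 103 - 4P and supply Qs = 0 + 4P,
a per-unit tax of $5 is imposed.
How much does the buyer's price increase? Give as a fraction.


With a per-unit tax, the buyer's price increase depends on relative slopes.
Supply slope: d = 4, Demand slope: b = 4
Buyer's price increase = d * tax / (b + d)
= 4 * 5 / (4 + 4)
= 20 / 8 = 5/2

5/2


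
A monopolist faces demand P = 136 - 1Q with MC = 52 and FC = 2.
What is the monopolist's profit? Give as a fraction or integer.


MR = MC: 136 - 2Q = 52
Q* = 42
P* = 136 - 1*42 = 94
Profit = (P* - MC)*Q* - FC
= (94 - 52)*42 - 2
= 42*42 - 2
= 1764 - 2 = 1762

1762


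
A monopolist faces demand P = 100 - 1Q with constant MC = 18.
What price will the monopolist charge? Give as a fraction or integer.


MR = 100 - 2Q
Set MR = MC: 100 - 2Q = 18
Q* = 41
Substitute into demand:
P* = 100 - 1*41 = 59

59


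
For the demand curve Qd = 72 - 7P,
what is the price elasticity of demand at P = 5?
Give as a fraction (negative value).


dQ/dP = -7
At P = 5: Q = 72 - 7*5 = 37
E = (dQ/dP)(P/Q) = (-7)(5/37) = -35/37

-35/37


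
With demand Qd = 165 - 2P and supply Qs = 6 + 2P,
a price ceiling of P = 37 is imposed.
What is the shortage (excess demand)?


At P = 37:
Qd = 165 - 2*37 = 91
Qs = 6 + 2*37 = 80
Shortage = Qd - Qs = 91 - 80 = 11

11


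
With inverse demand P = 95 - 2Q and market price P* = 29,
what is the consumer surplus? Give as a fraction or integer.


Maximum willingness to pay (at Q=0): P_max = 95
Quantity demanded at P* = 29:
Q* = (95 - 29)/2 = 33
CS = (1/2) * Q* * (P_max - P*)
CS = (1/2) * 33 * (95 - 29)
CS = (1/2) * 33 * 66 = 1089

1089


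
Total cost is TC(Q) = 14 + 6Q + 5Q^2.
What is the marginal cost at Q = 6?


MC = dTC/dQ = 6 + 2*5*Q
At Q = 6:
MC = 6 + 10*6
MC = 6 + 60 = 66

66


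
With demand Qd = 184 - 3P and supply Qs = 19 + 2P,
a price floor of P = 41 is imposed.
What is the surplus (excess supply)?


At P = 41:
Qd = 184 - 3*41 = 61
Qs = 19 + 2*41 = 101
Surplus = Qs - Qd = 101 - 61 = 40

40


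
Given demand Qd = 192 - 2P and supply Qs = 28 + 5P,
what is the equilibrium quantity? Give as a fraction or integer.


First find equilibrium price:
192 - 2P = 28 + 5P
P* = 164/7 = 164/7
Then substitute into demand:
Q* = 192 - 2 * 164/7 = 1016/7

1016/7


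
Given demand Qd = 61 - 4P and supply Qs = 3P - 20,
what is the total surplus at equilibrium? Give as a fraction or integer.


Find equilibrium: 61 - 4P = 3P - 20
61 + 20 = 7P
P* = 81/7 = 81/7
Q* = 3*81/7 - 20 = 103/7
Inverse demand: P = 61/4 - Q/4, so P_max = 61/4
Inverse supply: P = 20/3 + Q/3, so P_min = 20/3
CS = (1/2) * 103/7 * (61/4 - 81/7) = 10609/392
PS = (1/2) * 103/7 * (81/7 - 20/3) = 10609/294
TS = CS + PS = 10609/392 + 10609/294 = 10609/168

10609/168


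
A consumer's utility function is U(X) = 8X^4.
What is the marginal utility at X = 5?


MU = dU/dX = 8*4*X^(4-1)
MU = 32*X^3
At X = 5:
MU = 32 * 5^3
MU = 32 * 125 = 4000

4000


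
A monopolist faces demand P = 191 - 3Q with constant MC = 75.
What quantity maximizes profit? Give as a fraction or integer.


TR = P*Q = (191 - 3Q)Q = 191Q - 3Q^2
MR = dTR/dQ = 191 - 6Q
Set MR = MC:
191 - 6Q = 75
116 = 6Q
Q* = 116/6 = 58/3

58/3


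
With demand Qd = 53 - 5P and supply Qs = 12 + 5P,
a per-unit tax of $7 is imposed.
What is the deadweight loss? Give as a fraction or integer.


Pre-tax equilibrium quantity: Q* = 65/2
Post-tax equilibrium quantity: Q_tax = 15
Reduction in quantity: Q* - Q_tax = 35/2
DWL = (1/2) * tax * (Q* - Q_tax)
DWL = (1/2) * 7 * 35/2 = 245/4

245/4


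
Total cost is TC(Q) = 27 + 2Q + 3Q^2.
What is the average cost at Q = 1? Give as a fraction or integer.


TC(1) = 27 + 2*1 + 3*1^2
TC(1) = 27 + 2 + 3 = 32
AC = TC/Q = 32/1 = 32

32


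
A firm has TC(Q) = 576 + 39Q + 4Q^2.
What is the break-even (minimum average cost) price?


AC(Q) = 576/Q + 39 + 4Q
To minimize: dAC/dQ = -576/Q^2 + 4 = 0
Q^2 = 576/4 = 144
Q* = 12
Min AC = 576/12 + 39 + 4*12
Min AC = 48 + 39 + 48 = 135

135


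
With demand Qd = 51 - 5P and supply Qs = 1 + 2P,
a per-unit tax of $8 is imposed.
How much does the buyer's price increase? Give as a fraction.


With a per-unit tax, the buyer's price increase depends on relative slopes.
Supply slope: d = 2, Demand slope: b = 5
Buyer's price increase = d * tax / (b + d)
= 2 * 8 / (5 + 2)
= 16 / 7 = 16/7

16/7


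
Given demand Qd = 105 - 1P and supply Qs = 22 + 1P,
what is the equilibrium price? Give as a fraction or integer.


At equilibrium, Qd = Qs.
105 - 1P = 22 + 1P
105 - 22 = 1P + 1P
83 = 2P
P* = 83/2 = 83/2

83/2


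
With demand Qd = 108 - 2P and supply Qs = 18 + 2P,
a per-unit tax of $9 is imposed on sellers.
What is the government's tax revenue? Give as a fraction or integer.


With tax on sellers, new supply: Qs' = 18 + 2(P - 9)
= 0 + 2P
New equilibrium quantity:
Q_new = 54
Tax revenue = tax * Q_new = 9 * 54 = 486

486


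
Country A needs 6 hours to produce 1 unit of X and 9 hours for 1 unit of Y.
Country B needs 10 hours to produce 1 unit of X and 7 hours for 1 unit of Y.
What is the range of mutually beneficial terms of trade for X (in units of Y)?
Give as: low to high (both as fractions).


Opportunity cost of X for Country A = hours_X / hours_Y = 6/9 = 2/3 units of Y
Opportunity cost of X for Country B = hours_X / hours_Y = 10/7 = 10/7 units of Y
Terms of trade must be between the two opportunity costs.
Range: 2/3 to 10/7

2/3 to 10/7


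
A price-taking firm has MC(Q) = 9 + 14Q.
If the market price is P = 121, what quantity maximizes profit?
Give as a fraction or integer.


In perfect competition, profit is maximized where P = MC.
121 = 9 + 14Q
112 = 14Q
Q* = 112/14 = 8

8


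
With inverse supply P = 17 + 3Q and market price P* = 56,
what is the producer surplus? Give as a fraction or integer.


Minimum supply price (at Q=0): P_min = 17
Quantity supplied at P* = 56:
Q* = (56 - 17)/3 = 13
PS = (1/2) * Q* * (P* - P_min)
PS = (1/2) * 13 * (56 - 17)
PS = (1/2) * 13 * 39 = 507/2

507/2


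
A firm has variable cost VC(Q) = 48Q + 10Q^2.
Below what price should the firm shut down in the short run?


AVC(Q) = VC(Q)/Q = 48 + 10Q
AVC is increasing in Q, so minimum AVC is at Q -> 0+.
Min AVC = 48
The firm should shut down if P < 48.

48


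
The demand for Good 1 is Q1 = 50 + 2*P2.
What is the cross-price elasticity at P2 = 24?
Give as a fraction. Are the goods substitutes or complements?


dQ1/dP2 = 2
At P2 = 24: Q1 = 50 + 2*24 = 98
Exy = (dQ1/dP2)(P2/Q1) = 2 * 24 / 98 = 24/49
Since Exy > 0, the goods are substitutes.

24/49 (substitutes)


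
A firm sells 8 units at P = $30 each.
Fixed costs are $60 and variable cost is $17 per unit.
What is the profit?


Total Revenue = P * Q = 30 * 8 = $240
Total Cost = FC + VC*Q = 60 + 17*8 = $196
Profit = TR - TC = 240 - 196 = $44

$44


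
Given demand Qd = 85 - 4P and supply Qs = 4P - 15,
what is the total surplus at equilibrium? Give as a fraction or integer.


Find equilibrium: 85 - 4P = 4P - 15
85 + 15 = 8P
P* = 100/8 = 25/2
Q* = 4*25/2 - 15 = 35
Inverse demand: P = 85/4 - Q/4, so P_max = 85/4
Inverse supply: P = 15/4 + Q/4, so P_min = 15/4
CS = (1/2) * 35 * (85/4 - 25/2) = 1225/8
PS = (1/2) * 35 * (25/2 - 15/4) = 1225/8
TS = CS + PS = 1225/8 + 1225/8 = 1225/4

1225/4


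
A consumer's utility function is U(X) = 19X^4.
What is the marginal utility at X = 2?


MU = dU/dX = 19*4*X^(4-1)
MU = 76*X^3
At X = 2:
MU = 76 * 2^3
MU = 76 * 8 = 608

608


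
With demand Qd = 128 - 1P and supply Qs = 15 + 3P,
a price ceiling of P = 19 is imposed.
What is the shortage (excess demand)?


At P = 19:
Qd = 128 - 1*19 = 109
Qs = 15 + 3*19 = 72
Shortage = Qd - Qs = 109 - 72 = 37

37


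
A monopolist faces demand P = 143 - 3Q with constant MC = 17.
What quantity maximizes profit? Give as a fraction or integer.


TR = P*Q = (143 - 3Q)Q = 143Q - 3Q^2
MR = dTR/dQ = 143 - 6Q
Set MR = MC:
143 - 6Q = 17
126 = 6Q
Q* = 126/6 = 21

21


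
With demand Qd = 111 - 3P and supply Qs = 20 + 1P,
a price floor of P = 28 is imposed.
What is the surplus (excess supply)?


At P = 28:
Qd = 111 - 3*28 = 27
Qs = 20 + 1*28 = 48
Surplus = Qs - Qd = 48 - 27 = 21

21


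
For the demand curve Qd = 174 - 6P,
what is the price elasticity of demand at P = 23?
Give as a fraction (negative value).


dQ/dP = -6
At P = 23: Q = 174 - 6*23 = 36
E = (dQ/dP)(P/Q) = (-6)(23/36) = -23/6

-23/6


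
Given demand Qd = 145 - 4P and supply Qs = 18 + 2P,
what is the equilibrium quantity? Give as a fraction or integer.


First find equilibrium price:
145 - 4P = 18 + 2P
P* = 127/6 = 127/6
Then substitute into demand:
Q* = 145 - 4 * 127/6 = 181/3

181/3


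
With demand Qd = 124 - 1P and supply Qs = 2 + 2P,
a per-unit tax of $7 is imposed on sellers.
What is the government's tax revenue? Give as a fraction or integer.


With tax on sellers, new supply: Qs' = 2 + 2(P - 7)
= 2P - 12
New equilibrium quantity:
Q_new = 236/3
Tax revenue = tax * Q_new = 7 * 236/3 = 1652/3

1652/3


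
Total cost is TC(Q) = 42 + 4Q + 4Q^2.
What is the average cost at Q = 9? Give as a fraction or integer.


TC(9) = 42 + 4*9 + 4*9^2
TC(9) = 42 + 36 + 324 = 402
AC = TC/Q = 402/9 = 134/3

134/3


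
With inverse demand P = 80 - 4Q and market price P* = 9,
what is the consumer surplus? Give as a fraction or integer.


Maximum willingness to pay (at Q=0): P_max = 80
Quantity demanded at P* = 9:
Q* = (80 - 9)/4 = 71/4
CS = (1/2) * Q* * (P_max - P*)
CS = (1/2) * 71/4 * (80 - 9)
CS = (1/2) * 71/4 * 71 = 5041/8

5041/8


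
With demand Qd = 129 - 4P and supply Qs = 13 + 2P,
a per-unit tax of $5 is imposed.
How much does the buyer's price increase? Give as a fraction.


With a per-unit tax, the buyer's price increase depends on relative slopes.
Supply slope: d = 2, Demand slope: b = 4
Buyer's price increase = d * tax / (b + d)
= 2 * 5 / (4 + 2)
= 10 / 6 = 5/3

5/3


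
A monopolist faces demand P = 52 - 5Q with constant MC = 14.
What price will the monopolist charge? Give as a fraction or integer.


MR = 52 - 10Q
Set MR = MC: 52 - 10Q = 14
Q* = 19/5
Substitute into demand:
P* = 52 - 5*19/5 = 33

33


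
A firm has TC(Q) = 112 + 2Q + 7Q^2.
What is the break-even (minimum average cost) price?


AC(Q) = 112/Q + 2 + 7Q
To minimize: dAC/dQ = -112/Q^2 + 7 = 0
Q^2 = 112/7 = 16
Q* = 4
Min AC = 112/4 + 2 + 7*4
Min AC = 28 + 2 + 28 = 58

58


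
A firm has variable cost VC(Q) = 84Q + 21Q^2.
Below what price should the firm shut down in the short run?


AVC(Q) = VC(Q)/Q = 84 + 21Q
AVC is increasing in Q, so minimum AVC is at Q -> 0+.
Min AVC = 84
The firm should shut down if P < 84.

84


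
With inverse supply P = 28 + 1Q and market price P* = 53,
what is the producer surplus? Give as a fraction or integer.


Minimum supply price (at Q=0): P_min = 28
Quantity supplied at P* = 53:
Q* = (53 - 28)/1 = 25
PS = (1/2) * Q* * (P* - P_min)
PS = (1/2) * 25 * (53 - 28)
PS = (1/2) * 25 * 25 = 625/2

625/2


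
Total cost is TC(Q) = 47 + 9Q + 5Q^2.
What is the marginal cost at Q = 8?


MC = dTC/dQ = 9 + 2*5*Q
At Q = 8:
MC = 9 + 10*8
MC = 9 + 80 = 89

89


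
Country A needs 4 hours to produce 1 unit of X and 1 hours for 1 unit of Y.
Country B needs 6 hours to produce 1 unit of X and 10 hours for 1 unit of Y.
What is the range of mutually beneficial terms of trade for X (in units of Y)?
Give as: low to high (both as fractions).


Opportunity cost of X for Country A = hours_X / hours_Y = 4/1 = 4 units of Y
Opportunity cost of X for Country B = hours_X / hours_Y = 6/10 = 3/5 units of Y
Terms of trade must be between the two opportunity costs.
Range: 3/5 to 4

3/5 to 4


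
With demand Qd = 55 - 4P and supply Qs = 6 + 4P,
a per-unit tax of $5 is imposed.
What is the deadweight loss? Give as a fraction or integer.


Pre-tax equilibrium quantity: Q* = 61/2
Post-tax equilibrium quantity: Q_tax = 41/2
Reduction in quantity: Q* - Q_tax = 10
DWL = (1/2) * tax * (Q* - Q_tax)
DWL = (1/2) * 5 * 10 = 25

25


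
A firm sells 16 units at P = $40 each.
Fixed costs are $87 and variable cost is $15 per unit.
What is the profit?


Total Revenue = P * Q = 40 * 16 = $640
Total Cost = FC + VC*Q = 87 + 15*16 = $327
Profit = TR - TC = 640 - 327 = $313

$313


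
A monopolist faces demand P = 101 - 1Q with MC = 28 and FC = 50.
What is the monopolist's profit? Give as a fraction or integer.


MR = MC: 101 - 2Q = 28
Q* = 73/2
P* = 101 - 1*73/2 = 129/2
Profit = (P* - MC)*Q* - FC
= (129/2 - 28)*73/2 - 50
= 73/2*73/2 - 50
= 5329/4 - 50 = 5129/4

5129/4


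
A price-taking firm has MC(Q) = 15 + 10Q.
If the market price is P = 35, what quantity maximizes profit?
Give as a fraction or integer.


In perfect competition, profit is maximized where P = MC.
35 = 15 + 10Q
20 = 10Q
Q* = 20/10 = 2

2


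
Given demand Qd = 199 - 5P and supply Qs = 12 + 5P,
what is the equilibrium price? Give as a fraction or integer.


At equilibrium, Qd = Qs.
199 - 5P = 12 + 5P
199 - 12 = 5P + 5P
187 = 10P
P* = 187/10 = 187/10

187/10


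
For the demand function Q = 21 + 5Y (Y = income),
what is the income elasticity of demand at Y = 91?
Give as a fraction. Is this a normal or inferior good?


dQ/dY = 5
At Y = 91: Q = 21 + 5*91 = 476
Ey = (dQ/dY)(Y/Q) = 5 * 91 / 476 = 65/68
Since Ey > 0, this is a normal good.

65/68 (normal good)


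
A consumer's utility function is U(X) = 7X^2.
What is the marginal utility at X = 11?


MU = dU/dX = 7*2*X^(2-1)
MU = 14*X^1
At X = 11:
MU = 14 * 11^1
MU = 14 * 11 = 154

154


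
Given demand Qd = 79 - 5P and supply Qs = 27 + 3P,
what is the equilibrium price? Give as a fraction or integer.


At equilibrium, Qd = Qs.
79 - 5P = 27 + 3P
79 - 27 = 5P + 3P
52 = 8P
P* = 52/8 = 13/2

13/2


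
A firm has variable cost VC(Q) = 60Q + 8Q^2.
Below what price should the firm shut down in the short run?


AVC(Q) = VC(Q)/Q = 60 + 8Q
AVC is increasing in Q, so minimum AVC is at Q -> 0+.
Min AVC = 60
The firm should shut down if P < 60.

60


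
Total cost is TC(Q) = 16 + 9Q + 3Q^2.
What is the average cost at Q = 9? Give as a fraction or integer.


TC(9) = 16 + 9*9 + 3*9^2
TC(9) = 16 + 81 + 243 = 340
AC = TC/Q = 340/9 = 340/9

340/9


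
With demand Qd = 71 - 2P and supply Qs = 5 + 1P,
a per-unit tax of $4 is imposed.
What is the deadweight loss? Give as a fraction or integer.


Pre-tax equilibrium quantity: Q* = 27
Post-tax equilibrium quantity: Q_tax = 73/3
Reduction in quantity: Q* - Q_tax = 8/3
DWL = (1/2) * tax * (Q* - Q_tax)
DWL = (1/2) * 4 * 8/3 = 16/3

16/3


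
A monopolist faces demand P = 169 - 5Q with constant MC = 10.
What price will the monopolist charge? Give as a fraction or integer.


MR = 169 - 10Q
Set MR = MC: 169 - 10Q = 10
Q* = 159/10
Substitute into demand:
P* = 169 - 5*159/10 = 179/2

179/2


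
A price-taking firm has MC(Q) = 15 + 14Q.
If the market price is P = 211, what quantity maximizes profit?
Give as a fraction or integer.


In perfect competition, profit is maximized where P = MC.
211 = 15 + 14Q
196 = 14Q
Q* = 196/14 = 14

14


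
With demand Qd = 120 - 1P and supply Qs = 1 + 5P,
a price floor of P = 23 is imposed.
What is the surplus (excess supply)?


At P = 23:
Qd = 120 - 1*23 = 97
Qs = 1 + 5*23 = 116
Surplus = Qs - Qd = 116 - 97 = 19

19


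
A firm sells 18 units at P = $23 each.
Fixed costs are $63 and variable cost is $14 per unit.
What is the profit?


Total Revenue = P * Q = 23 * 18 = $414
Total Cost = FC + VC*Q = 63 + 14*18 = $315
Profit = TR - TC = 414 - 315 = $99

$99


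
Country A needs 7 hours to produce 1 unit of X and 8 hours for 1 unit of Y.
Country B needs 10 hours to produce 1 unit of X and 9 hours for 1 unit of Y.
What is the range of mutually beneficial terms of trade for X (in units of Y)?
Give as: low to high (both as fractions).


Opportunity cost of X for Country A = hours_X / hours_Y = 7/8 = 7/8 units of Y
Opportunity cost of X for Country B = hours_X / hours_Y = 10/9 = 10/9 units of Y
Terms of trade must be between the two opportunity costs.
Range: 7/8 to 10/9

7/8 to 10/9


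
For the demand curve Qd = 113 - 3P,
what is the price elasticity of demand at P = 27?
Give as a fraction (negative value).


dQ/dP = -3
At P = 27: Q = 113 - 3*27 = 32
E = (dQ/dP)(P/Q) = (-3)(27/32) = -81/32

-81/32


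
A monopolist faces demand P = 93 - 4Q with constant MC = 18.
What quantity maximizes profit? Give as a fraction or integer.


TR = P*Q = (93 - 4Q)Q = 93Q - 4Q^2
MR = dTR/dQ = 93 - 8Q
Set MR = MC:
93 - 8Q = 18
75 = 8Q
Q* = 75/8 = 75/8

75/8


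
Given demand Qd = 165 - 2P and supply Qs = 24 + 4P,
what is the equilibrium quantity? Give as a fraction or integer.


First find equilibrium price:
165 - 2P = 24 + 4P
P* = 141/6 = 47/2
Then substitute into demand:
Q* = 165 - 2 * 47/2 = 118

118


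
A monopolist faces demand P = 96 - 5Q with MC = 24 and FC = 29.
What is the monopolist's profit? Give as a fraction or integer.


MR = MC: 96 - 10Q = 24
Q* = 36/5
P* = 96 - 5*36/5 = 60
Profit = (P* - MC)*Q* - FC
= (60 - 24)*36/5 - 29
= 36*36/5 - 29
= 1296/5 - 29 = 1151/5

1151/5


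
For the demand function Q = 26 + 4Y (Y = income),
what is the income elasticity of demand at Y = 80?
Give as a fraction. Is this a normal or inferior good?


dQ/dY = 4
At Y = 80: Q = 26 + 4*80 = 346
Ey = (dQ/dY)(Y/Q) = 4 * 80 / 346 = 160/173
Since Ey > 0, this is a normal good.

160/173 (normal good)


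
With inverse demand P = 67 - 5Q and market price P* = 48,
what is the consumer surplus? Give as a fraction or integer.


Maximum willingness to pay (at Q=0): P_max = 67
Quantity demanded at P* = 48:
Q* = (67 - 48)/5 = 19/5
CS = (1/2) * Q* * (P_max - P*)
CS = (1/2) * 19/5 * (67 - 48)
CS = (1/2) * 19/5 * 19 = 361/10

361/10


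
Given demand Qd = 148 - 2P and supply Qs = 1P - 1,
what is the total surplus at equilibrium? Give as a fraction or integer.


Find equilibrium: 148 - 2P = 1P - 1
148 + 1 = 3P
P* = 149/3 = 149/3
Q* = 1*149/3 - 1 = 146/3
Inverse demand: P = 74 - Q/2, so P_max = 74
Inverse supply: P = 1 + Q/1, so P_min = 1
CS = (1/2) * 146/3 * (74 - 149/3) = 5329/9
PS = (1/2) * 146/3 * (149/3 - 1) = 10658/9
TS = CS + PS = 5329/9 + 10658/9 = 5329/3

5329/3


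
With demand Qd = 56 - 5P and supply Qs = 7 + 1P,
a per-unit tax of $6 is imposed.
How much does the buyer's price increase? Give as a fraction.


With a per-unit tax, the buyer's price increase depends on relative slopes.
Supply slope: d = 1, Demand slope: b = 5
Buyer's price increase = d * tax / (b + d)
= 1 * 6 / (5 + 1)
= 6 / 6 = 1

1


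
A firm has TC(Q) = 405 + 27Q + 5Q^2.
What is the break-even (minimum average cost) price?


AC(Q) = 405/Q + 27 + 5Q
To minimize: dAC/dQ = -405/Q^2 + 5 = 0
Q^2 = 405/5 = 81
Q* = 9
Min AC = 405/9 + 27 + 5*9
Min AC = 45 + 27 + 45 = 117

117


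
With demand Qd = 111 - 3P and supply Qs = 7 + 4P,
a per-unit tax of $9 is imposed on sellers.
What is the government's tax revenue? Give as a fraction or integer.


With tax on sellers, new supply: Qs' = 7 + 4(P - 9)
= 4P - 29
New equilibrium quantity:
Q_new = 51
Tax revenue = tax * Q_new = 9 * 51 = 459

459


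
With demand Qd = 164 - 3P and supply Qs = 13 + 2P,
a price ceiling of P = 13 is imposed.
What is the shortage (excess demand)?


At P = 13:
Qd = 164 - 3*13 = 125
Qs = 13 + 2*13 = 39
Shortage = Qd - Qs = 125 - 39 = 86

86


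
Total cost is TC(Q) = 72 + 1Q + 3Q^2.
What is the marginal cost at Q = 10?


MC = dTC/dQ = 1 + 2*3*Q
At Q = 10:
MC = 1 + 6*10
MC = 1 + 60 = 61

61


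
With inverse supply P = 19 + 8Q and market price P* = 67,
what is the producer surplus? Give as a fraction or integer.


Minimum supply price (at Q=0): P_min = 19
Quantity supplied at P* = 67:
Q* = (67 - 19)/8 = 6
PS = (1/2) * Q* * (P* - P_min)
PS = (1/2) * 6 * (67 - 19)
PS = (1/2) * 6 * 48 = 144

144


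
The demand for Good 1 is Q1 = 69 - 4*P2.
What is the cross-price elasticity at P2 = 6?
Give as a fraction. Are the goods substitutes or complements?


dQ1/dP2 = -4
At P2 = 6: Q1 = 69 - 4*6 = 45
Exy = (dQ1/dP2)(P2/Q1) = -4 * 6 / 45 = -8/15
Since Exy < 0, the goods are complements.

-8/15 (complements)


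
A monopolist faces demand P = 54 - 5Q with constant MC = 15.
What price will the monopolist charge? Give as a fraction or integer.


MR = 54 - 10Q
Set MR = MC: 54 - 10Q = 15
Q* = 39/10
Substitute into demand:
P* = 54 - 5*39/10 = 69/2

69/2


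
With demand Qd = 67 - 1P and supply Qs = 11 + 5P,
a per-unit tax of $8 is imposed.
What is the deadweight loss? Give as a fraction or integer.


Pre-tax equilibrium quantity: Q* = 173/3
Post-tax equilibrium quantity: Q_tax = 51
Reduction in quantity: Q* - Q_tax = 20/3
DWL = (1/2) * tax * (Q* - Q_tax)
DWL = (1/2) * 8 * 20/3 = 80/3

80/3


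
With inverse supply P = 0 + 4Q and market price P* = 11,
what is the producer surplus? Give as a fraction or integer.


Minimum supply price (at Q=0): P_min = 0
Quantity supplied at P* = 11:
Q* = (11 - 0)/4 = 11/4
PS = (1/2) * Q* * (P* - P_min)
PS = (1/2) * 11/4 * (11 - 0)
PS = (1/2) * 11/4 * 11 = 121/8

121/8


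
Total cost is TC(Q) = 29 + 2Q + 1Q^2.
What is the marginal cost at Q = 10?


MC = dTC/dQ = 2 + 2*1*Q
At Q = 10:
MC = 2 + 2*10
MC = 2 + 20 = 22

22


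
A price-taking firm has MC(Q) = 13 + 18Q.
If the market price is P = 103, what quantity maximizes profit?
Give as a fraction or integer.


In perfect competition, profit is maximized where P = MC.
103 = 13 + 18Q
90 = 18Q
Q* = 90/18 = 5

5


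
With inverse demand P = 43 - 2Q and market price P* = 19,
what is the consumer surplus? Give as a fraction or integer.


Maximum willingness to pay (at Q=0): P_max = 43
Quantity demanded at P* = 19:
Q* = (43 - 19)/2 = 12
CS = (1/2) * Q* * (P_max - P*)
CS = (1/2) * 12 * (43 - 19)
CS = (1/2) * 12 * 24 = 144

144


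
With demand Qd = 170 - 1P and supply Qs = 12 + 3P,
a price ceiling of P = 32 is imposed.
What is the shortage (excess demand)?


At P = 32:
Qd = 170 - 1*32 = 138
Qs = 12 + 3*32 = 108
Shortage = Qd - Qs = 138 - 108 = 30

30


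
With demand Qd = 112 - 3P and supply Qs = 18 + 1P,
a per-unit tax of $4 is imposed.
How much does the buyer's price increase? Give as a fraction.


With a per-unit tax, the buyer's price increase depends on relative slopes.
Supply slope: d = 1, Demand slope: b = 3
Buyer's price increase = d * tax / (b + d)
= 1 * 4 / (3 + 1)
= 4 / 4 = 1

1


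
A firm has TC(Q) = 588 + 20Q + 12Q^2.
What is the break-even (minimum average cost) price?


AC(Q) = 588/Q + 20 + 12Q
To minimize: dAC/dQ = -588/Q^2 + 12 = 0
Q^2 = 588/12 = 49
Q* = 7
Min AC = 588/7 + 20 + 12*7
Min AC = 84 + 20 + 84 = 188

188


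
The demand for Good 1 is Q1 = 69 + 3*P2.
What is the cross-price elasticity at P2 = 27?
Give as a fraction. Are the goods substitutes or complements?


dQ1/dP2 = 3
At P2 = 27: Q1 = 69 + 3*27 = 150
Exy = (dQ1/dP2)(P2/Q1) = 3 * 27 / 150 = 27/50
Since Exy > 0, the goods are substitutes.

27/50 (substitutes)


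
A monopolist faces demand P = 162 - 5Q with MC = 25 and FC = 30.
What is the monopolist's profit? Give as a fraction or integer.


MR = MC: 162 - 10Q = 25
Q* = 137/10
P* = 162 - 5*137/10 = 187/2
Profit = (P* - MC)*Q* - FC
= (187/2 - 25)*137/10 - 30
= 137/2*137/10 - 30
= 18769/20 - 30 = 18169/20

18169/20


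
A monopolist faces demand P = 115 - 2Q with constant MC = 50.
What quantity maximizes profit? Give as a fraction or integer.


TR = P*Q = (115 - 2Q)Q = 115Q - 2Q^2
MR = dTR/dQ = 115 - 4Q
Set MR = MC:
115 - 4Q = 50
65 = 4Q
Q* = 65/4 = 65/4

65/4


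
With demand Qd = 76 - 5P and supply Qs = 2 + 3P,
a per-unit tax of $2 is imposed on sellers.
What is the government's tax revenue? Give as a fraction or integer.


With tax on sellers, new supply: Qs' = 2 + 3(P - 2)
= 3P - 4
New equilibrium quantity:
Q_new = 26
Tax revenue = tax * Q_new = 2 * 26 = 52

52


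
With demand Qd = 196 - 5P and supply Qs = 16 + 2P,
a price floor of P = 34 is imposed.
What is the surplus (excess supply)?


At P = 34:
Qd = 196 - 5*34 = 26
Qs = 16 + 2*34 = 84
Surplus = Qs - Qd = 84 - 26 = 58

58


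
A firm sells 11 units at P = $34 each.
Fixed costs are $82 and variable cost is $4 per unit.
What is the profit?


Total Revenue = P * Q = 34 * 11 = $374
Total Cost = FC + VC*Q = 82 + 4*11 = $126
Profit = TR - TC = 374 - 126 = $248

$248


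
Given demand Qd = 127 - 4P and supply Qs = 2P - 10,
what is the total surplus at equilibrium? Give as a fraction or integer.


Find equilibrium: 127 - 4P = 2P - 10
127 + 10 = 6P
P* = 137/6 = 137/6
Q* = 2*137/6 - 10 = 107/3
Inverse demand: P = 127/4 - Q/4, so P_max = 127/4
Inverse supply: P = 5 + Q/2, so P_min = 5
CS = (1/2) * 107/3 * (127/4 - 137/6) = 11449/72
PS = (1/2) * 107/3 * (137/6 - 5) = 11449/36
TS = CS + PS = 11449/72 + 11449/36 = 11449/24

11449/24


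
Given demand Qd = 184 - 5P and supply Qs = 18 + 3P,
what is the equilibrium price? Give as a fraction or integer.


At equilibrium, Qd = Qs.
184 - 5P = 18 + 3P
184 - 18 = 5P + 3P
166 = 8P
P* = 166/8 = 83/4

83/4


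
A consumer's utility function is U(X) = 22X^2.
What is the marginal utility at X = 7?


MU = dU/dX = 22*2*X^(2-1)
MU = 44*X^1
At X = 7:
MU = 44 * 7^1
MU = 44 * 7 = 308

308


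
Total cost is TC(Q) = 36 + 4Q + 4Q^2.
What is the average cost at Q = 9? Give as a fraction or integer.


TC(9) = 36 + 4*9 + 4*9^2
TC(9) = 36 + 36 + 324 = 396
AC = TC/Q = 396/9 = 44

44


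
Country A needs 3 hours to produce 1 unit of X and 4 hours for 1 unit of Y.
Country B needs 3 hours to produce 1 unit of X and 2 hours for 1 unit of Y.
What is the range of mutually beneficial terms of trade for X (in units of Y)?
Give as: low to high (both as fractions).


Opportunity cost of X for Country A = hours_X / hours_Y = 3/4 = 3/4 units of Y
Opportunity cost of X for Country B = hours_X / hours_Y = 3/2 = 3/2 units of Y
Terms of trade must be between the two opportunity costs.
Range: 3/4 to 3/2

3/4 to 3/2


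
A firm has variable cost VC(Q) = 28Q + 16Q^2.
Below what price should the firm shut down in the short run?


AVC(Q) = VC(Q)/Q = 28 + 16Q
AVC is increasing in Q, so minimum AVC is at Q -> 0+.
Min AVC = 28
The firm should shut down if P < 28.

28


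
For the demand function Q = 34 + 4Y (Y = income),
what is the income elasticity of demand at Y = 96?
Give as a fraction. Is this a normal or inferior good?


dQ/dY = 4
At Y = 96: Q = 34 + 4*96 = 418
Ey = (dQ/dY)(Y/Q) = 4 * 96 / 418 = 192/209
Since Ey > 0, this is a normal good.

192/209 (normal good)


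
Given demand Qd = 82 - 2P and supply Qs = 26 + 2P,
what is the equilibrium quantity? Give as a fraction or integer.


First find equilibrium price:
82 - 2P = 26 + 2P
P* = 56/4 = 14
Then substitute into demand:
Q* = 82 - 2 * 14 = 54

54


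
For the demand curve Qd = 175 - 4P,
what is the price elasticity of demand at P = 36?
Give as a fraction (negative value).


dQ/dP = -4
At P = 36: Q = 175 - 4*36 = 31
E = (dQ/dP)(P/Q) = (-4)(36/31) = -144/31

-144/31


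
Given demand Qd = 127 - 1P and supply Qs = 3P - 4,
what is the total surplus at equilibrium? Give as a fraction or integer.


Find equilibrium: 127 - 1P = 3P - 4
127 + 4 = 4P
P* = 131/4 = 131/4
Q* = 3*131/4 - 4 = 377/4
Inverse demand: P = 127 - Q/1, so P_max = 127
Inverse supply: P = 4/3 + Q/3, so P_min = 4/3
CS = (1/2) * 377/4 * (127 - 131/4) = 142129/32
PS = (1/2) * 377/4 * (131/4 - 4/3) = 142129/96
TS = CS + PS = 142129/32 + 142129/96 = 142129/24

142129/24


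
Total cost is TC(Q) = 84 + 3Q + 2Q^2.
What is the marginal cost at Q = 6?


MC = dTC/dQ = 3 + 2*2*Q
At Q = 6:
MC = 3 + 4*6
MC = 3 + 24 = 27

27


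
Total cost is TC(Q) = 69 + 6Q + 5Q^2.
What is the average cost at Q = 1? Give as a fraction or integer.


TC(1) = 69 + 6*1 + 5*1^2
TC(1) = 69 + 6 + 5 = 80
AC = TC/Q = 80/1 = 80

80


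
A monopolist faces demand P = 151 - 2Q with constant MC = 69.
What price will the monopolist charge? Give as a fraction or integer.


MR = 151 - 4Q
Set MR = MC: 151 - 4Q = 69
Q* = 41/2
Substitute into demand:
P* = 151 - 2*41/2 = 110

110


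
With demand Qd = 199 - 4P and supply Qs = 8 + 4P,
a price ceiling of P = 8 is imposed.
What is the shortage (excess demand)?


At P = 8:
Qd = 199 - 4*8 = 167
Qs = 8 + 4*8 = 40
Shortage = Qd - Qs = 167 - 40 = 127

127


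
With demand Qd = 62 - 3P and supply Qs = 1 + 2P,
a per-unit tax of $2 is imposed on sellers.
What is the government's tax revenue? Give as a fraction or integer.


With tax on sellers, new supply: Qs' = 1 + 2(P - 2)
= 2P - 3
New equilibrium quantity:
Q_new = 23
Tax revenue = tax * Q_new = 2 * 23 = 46

46


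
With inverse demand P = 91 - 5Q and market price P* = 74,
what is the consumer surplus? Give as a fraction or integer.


Maximum willingness to pay (at Q=0): P_max = 91
Quantity demanded at P* = 74:
Q* = (91 - 74)/5 = 17/5
CS = (1/2) * Q* * (P_max - P*)
CS = (1/2) * 17/5 * (91 - 74)
CS = (1/2) * 17/5 * 17 = 289/10

289/10


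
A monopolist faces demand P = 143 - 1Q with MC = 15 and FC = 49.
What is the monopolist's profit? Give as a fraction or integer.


MR = MC: 143 - 2Q = 15
Q* = 64
P* = 143 - 1*64 = 79
Profit = (P* - MC)*Q* - FC
= (79 - 15)*64 - 49
= 64*64 - 49
= 4096 - 49 = 4047

4047


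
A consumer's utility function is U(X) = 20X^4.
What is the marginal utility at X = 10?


MU = dU/dX = 20*4*X^(4-1)
MU = 80*X^3
At X = 10:
MU = 80 * 10^3
MU = 80 * 1000 = 80000

80000


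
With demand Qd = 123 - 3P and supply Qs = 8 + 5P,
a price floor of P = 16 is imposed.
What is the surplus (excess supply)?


At P = 16:
Qd = 123 - 3*16 = 75
Qs = 8 + 5*16 = 88
Surplus = Qs - Qd = 88 - 75 = 13

13


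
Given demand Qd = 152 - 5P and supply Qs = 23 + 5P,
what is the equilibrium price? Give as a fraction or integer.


At equilibrium, Qd = Qs.
152 - 5P = 23 + 5P
152 - 23 = 5P + 5P
129 = 10P
P* = 129/10 = 129/10

129/10


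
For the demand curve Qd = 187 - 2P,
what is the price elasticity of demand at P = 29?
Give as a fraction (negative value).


dQ/dP = -2
At P = 29: Q = 187 - 2*29 = 129
E = (dQ/dP)(P/Q) = (-2)(29/129) = -58/129

-58/129


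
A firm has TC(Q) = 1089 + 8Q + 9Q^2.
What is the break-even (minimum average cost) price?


AC(Q) = 1089/Q + 8 + 9Q
To minimize: dAC/dQ = -1089/Q^2 + 9 = 0
Q^2 = 1089/9 = 121
Q* = 11
Min AC = 1089/11 + 8 + 9*11
Min AC = 99 + 8 + 99 = 206

206


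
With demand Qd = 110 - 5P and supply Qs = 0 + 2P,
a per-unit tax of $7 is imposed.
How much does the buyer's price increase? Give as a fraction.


With a per-unit tax, the buyer's price increase depends on relative slopes.
Supply slope: d = 2, Demand slope: b = 5
Buyer's price increase = d * tax / (b + d)
= 2 * 7 / (5 + 2)
= 14 / 7 = 2

2


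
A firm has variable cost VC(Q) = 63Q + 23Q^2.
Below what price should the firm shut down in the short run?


AVC(Q) = VC(Q)/Q = 63 + 23Q
AVC is increasing in Q, so minimum AVC is at Q -> 0+.
Min AVC = 63
The firm should shut down if P < 63.

63


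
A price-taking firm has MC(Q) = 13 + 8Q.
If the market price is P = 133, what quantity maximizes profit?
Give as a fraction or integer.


In perfect competition, profit is maximized where P = MC.
133 = 13 + 8Q
120 = 8Q
Q* = 120/8 = 15

15


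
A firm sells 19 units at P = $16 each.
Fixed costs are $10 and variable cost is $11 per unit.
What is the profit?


Total Revenue = P * Q = 16 * 19 = $304
Total Cost = FC + VC*Q = 10 + 11*19 = $219
Profit = TR - TC = 304 - 219 = $85

$85


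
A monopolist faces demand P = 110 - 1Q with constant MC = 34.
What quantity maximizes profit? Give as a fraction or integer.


TR = P*Q = (110 - 1Q)Q = 110Q - 1Q^2
MR = dTR/dQ = 110 - 2Q
Set MR = MC:
110 - 2Q = 34
76 = 2Q
Q* = 76/2 = 38

38


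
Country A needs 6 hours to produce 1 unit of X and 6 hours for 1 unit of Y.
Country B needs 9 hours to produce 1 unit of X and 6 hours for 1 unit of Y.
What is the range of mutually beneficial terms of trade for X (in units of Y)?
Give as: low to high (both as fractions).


Opportunity cost of X for Country A = hours_X / hours_Y = 6/6 = 1 units of Y
Opportunity cost of X for Country B = hours_X / hours_Y = 9/6 = 3/2 units of Y
Terms of trade must be between the two opportunity costs.
Range: 1 to 3/2

1 to 3/2


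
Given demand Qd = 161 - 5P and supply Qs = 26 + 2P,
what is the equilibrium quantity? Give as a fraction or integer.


First find equilibrium price:
161 - 5P = 26 + 2P
P* = 135/7 = 135/7
Then substitute into demand:
Q* = 161 - 5 * 135/7 = 452/7

452/7


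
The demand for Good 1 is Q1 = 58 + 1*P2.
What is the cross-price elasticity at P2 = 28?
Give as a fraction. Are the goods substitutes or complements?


dQ1/dP2 = 1
At P2 = 28: Q1 = 58 + 1*28 = 86
Exy = (dQ1/dP2)(P2/Q1) = 1 * 28 / 86 = 14/43
Since Exy > 0, the goods are substitutes.

14/43 (substitutes)


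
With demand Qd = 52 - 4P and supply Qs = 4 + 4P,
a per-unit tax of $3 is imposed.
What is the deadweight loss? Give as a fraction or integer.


Pre-tax equilibrium quantity: Q* = 28
Post-tax equilibrium quantity: Q_tax = 22
Reduction in quantity: Q* - Q_tax = 6
DWL = (1/2) * tax * (Q* - Q_tax)
DWL = (1/2) * 3 * 6 = 9

9


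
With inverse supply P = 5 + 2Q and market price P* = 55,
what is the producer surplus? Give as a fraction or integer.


Minimum supply price (at Q=0): P_min = 5
Quantity supplied at P* = 55:
Q* = (55 - 5)/2 = 25
PS = (1/2) * Q* * (P* - P_min)
PS = (1/2) * 25 * (55 - 5)
PS = (1/2) * 25 * 50 = 625

625


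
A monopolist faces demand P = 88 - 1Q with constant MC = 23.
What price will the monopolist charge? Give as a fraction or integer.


MR = 88 - 2Q
Set MR = MC: 88 - 2Q = 23
Q* = 65/2
Substitute into demand:
P* = 88 - 1*65/2 = 111/2

111/2


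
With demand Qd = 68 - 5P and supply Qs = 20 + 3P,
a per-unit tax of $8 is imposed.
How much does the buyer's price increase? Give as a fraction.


With a per-unit tax, the buyer's price increase depends on relative slopes.
Supply slope: d = 3, Demand slope: b = 5
Buyer's price increase = d * tax / (b + d)
= 3 * 8 / (5 + 3)
= 24 / 8 = 3

3


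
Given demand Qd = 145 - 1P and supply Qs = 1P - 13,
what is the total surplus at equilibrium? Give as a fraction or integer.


Find equilibrium: 145 - 1P = 1P - 13
145 + 13 = 2P
P* = 158/2 = 79
Q* = 1*79 - 13 = 66
Inverse demand: P = 145 - Q/1, so P_max = 145
Inverse supply: P = 13 + Q/1, so P_min = 13
CS = (1/2) * 66 * (145 - 79) = 2178
PS = (1/2) * 66 * (79 - 13) = 2178
TS = CS + PS = 2178 + 2178 = 4356

4356


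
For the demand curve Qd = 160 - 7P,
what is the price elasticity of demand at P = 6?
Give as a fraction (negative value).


dQ/dP = -7
At P = 6: Q = 160 - 7*6 = 118
E = (dQ/dP)(P/Q) = (-7)(6/118) = -21/59

-21/59


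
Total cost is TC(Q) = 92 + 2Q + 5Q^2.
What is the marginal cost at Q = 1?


MC = dTC/dQ = 2 + 2*5*Q
At Q = 1:
MC = 2 + 10*1
MC = 2 + 10 = 12

12


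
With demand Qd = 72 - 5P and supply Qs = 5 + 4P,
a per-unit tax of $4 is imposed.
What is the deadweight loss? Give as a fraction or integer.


Pre-tax equilibrium quantity: Q* = 313/9
Post-tax equilibrium quantity: Q_tax = 233/9
Reduction in quantity: Q* - Q_tax = 80/9
DWL = (1/2) * tax * (Q* - Q_tax)
DWL = (1/2) * 4 * 80/9 = 160/9

160/9


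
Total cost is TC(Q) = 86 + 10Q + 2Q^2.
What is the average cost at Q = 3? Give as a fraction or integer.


TC(3) = 86 + 10*3 + 2*3^2
TC(3) = 86 + 30 + 18 = 134
AC = TC/Q = 134/3 = 134/3

134/3


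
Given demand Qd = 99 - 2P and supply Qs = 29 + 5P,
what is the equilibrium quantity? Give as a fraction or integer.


First find equilibrium price:
99 - 2P = 29 + 5P
P* = 70/7 = 10
Then substitute into demand:
Q* = 99 - 2 * 10 = 79

79


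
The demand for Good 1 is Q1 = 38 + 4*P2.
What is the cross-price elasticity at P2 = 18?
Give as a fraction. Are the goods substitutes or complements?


dQ1/dP2 = 4
At P2 = 18: Q1 = 38 + 4*18 = 110
Exy = (dQ1/dP2)(P2/Q1) = 4 * 18 / 110 = 36/55
Since Exy > 0, the goods are substitutes.

36/55 (substitutes)


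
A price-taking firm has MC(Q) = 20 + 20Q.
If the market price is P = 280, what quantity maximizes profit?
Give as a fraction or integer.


In perfect competition, profit is maximized where P = MC.
280 = 20 + 20Q
260 = 20Q
Q* = 260/20 = 13

13


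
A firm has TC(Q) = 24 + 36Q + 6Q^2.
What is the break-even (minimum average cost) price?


AC(Q) = 24/Q + 36 + 6Q
To minimize: dAC/dQ = -24/Q^2 + 6 = 0
Q^2 = 24/6 = 4
Q* = 2
Min AC = 24/2 + 36 + 6*2
Min AC = 12 + 36 + 12 = 60

60


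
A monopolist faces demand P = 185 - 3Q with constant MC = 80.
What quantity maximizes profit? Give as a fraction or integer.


TR = P*Q = (185 - 3Q)Q = 185Q - 3Q^2
MR = dTR/dQ = 185 - 6Q
Set MR = MC:
185 - 6Q = 80
105 = 6Q
Q* = 105/6 = 35/2

35/2


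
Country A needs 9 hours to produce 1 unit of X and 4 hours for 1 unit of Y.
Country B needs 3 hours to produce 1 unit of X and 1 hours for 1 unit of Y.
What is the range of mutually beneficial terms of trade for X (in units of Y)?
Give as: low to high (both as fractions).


Opportunity cost of X for Country A = hours_X / hours_Y = 9/4 = 9/4 units of Y
Opportunity cost of X for Country B = hours_X / hours_Y = 3/1 = 3 units of Y
Terms of trade must be between the two opportunity costs.
Range: 9/4 to 3

9/4 to 3


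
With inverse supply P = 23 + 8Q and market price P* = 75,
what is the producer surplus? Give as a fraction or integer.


Minimum supply price (at Q=0): P_min = 23
Quantity supplied at P* = 75:
Q* = (75 - 23)/8 = 13/2
PS = (1/2) * Q* * (P* - P_min)
PS = (1/2) * 13/2 * (75 - 23)
PS = (1/2) * 13/2 * 52 = 169

169
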